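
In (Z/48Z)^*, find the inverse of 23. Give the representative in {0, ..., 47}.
Apply the extended Euclidean algorithm to (48, 23), tracking rows (r, s, t) with s·48 + t·23 = r. Each division r_prev = q·r_cur + r_new produces the new row as (previous row) − q·(current row):
  row A: (48, 1, 0)   [1·48 + 0·23 = 48]
  row B: (23, 0, 1)   [0·48 + 1·23 = 23]
  48 = 2·23 + 2   → row C = row A − 2·row B = (2, 1, −2)   [check: 1·48 − 2·23 = 2]
  23 = 11·2 + 1   → row D = row B − 11·row C = (1, −11, 23)   [check: −11·48 + 23·23 = 1]
  2 = 2·1 + 0   → remainder 0, stop. gcd = 1 (last nonzero row D).
The gcd is 1, so 23 is invertible mod 48. The last nonzero row gives −11·48 + 23·23 = 1, so t = 23. So 23^(−1) ≡ 23 (mod 48). Verify: 23 · 23 = 529 ≡ 1 (mod 48). ✓

Final answer: 23^(−1) ≡ 23 (mod 48)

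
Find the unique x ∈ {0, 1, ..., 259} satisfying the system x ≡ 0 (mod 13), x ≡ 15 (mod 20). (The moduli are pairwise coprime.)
x ≡ 195 (mod 260); the representative in [0, 260) is 195

The moduli 13, 20 are pairwise coprime, so by the CRT there is a unique solution mod 13·20 = 260.
Solve by successive substitution. Start with x ≡ 0 (mod 13).
  Combine with x ≡ 15 (mod 20): write x = 13·t and require 13·t ≡ 15 (mod 20). Since 13^(−1) ≡ 17 (mod 20), t ≡ 17·15 ≡ 15 (mod 20). So x ≡ 13·15 = 195 (mod 260).
Unique solution in [0, 260): x = 195.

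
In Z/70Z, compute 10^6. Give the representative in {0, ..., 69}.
Use repeated squaring. Binary(6) = 110. Walk through the bits of the exponent 6 left-to-right: at each bit after the leading one, square the running value, then multiply by 10 if the bit is 1 (always reducing mod 70):
  bit 1 = 1 (leading): start with 10.
  bit 2 = 1: square 10^2 = 100 ≡ 30; bit is 1, so multiply 30·10 = 300 ≡ 20 (mod 70).
  bit 3 = 0: square 20^2 = 400 ≡ 50 (mod 70).
Final value: 10^6 ≡ 50 (mod 70).

Final answer: 50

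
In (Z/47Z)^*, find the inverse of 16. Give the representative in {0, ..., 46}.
16^(−1) ≡ 3 (mod 47)

Apply the extended Euclidean algorithm to (47, 16), tracking rows (r, s, t) with s·47 + t·16 = r. Each division r_prev = q·r_cur + r_new produces the new row as (previous row) − q·(current row):
  row A: (47, 1, 0)   [1·47 + 0·16 = 47]
  row B: (16, 0, 1)   [0·47 + 1·16 = 16]
  47 = 2·16 + 15   → row C = row A − 2·row B = (15, 1, −2)   [check: 1·47 − 2·16 = 15]
  16 = 1·15 + 1   → row D = row B − 1·row C = (1, −1, 3)   [check: −1·47 + 3·16 = 1]
  15 = 15·1 + 0   → remainder 0, stop. gcd = 1 (last nonzero row D).
The gcd is 1, so 16 is invertible mod 47. The last nonzero row gives −1·47 + 3·16 = 1, so t = 3. So 16^(−1) ≡ 3 (mod 47). Verify: 16 · 3 = 48 ≡ 1 (mod 47). ✓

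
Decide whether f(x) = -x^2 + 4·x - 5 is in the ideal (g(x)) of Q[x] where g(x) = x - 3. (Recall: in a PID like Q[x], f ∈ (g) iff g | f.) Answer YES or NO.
In Q[x] the ideal (g) consists of all multiples of g, so f ∈ (g) iff g | f, i.e. iff the remainder of f on division by g is 0. Divide f by g (g is monic, so eliminate the leading term of the running remainder at each step):
  leading term -x^2: subtract (-x)·g(x) = -x^2 + 3·x, leaving x - 5
  leading term x: subtract (1)·g(x) = x - 3, leaving -2
The remainder r(x) = -2 ≠ 0 (and deg r < deg g), so g ∤ f, i.e. f ∉ (g).

Final answer: NO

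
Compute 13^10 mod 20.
Use repeated squaring. Binary(10) = 1010. Walk through the bits of the exponent 10 left-to-right: at each bit after the leading one, square the running value, then multiply by 13 if the bit is 1 (always reducing mod 20):
  bit 1 = 1 (leading): start with 13.
  bit 2 = 0: square 13^2 = 169 ≡ 9 (mod 20).
  bit 3 = 1: square 9^2 = 81 ≡ 1; bit is 1, so multiply 1·13 = 13 (mod 20).
  bit 4 = 0: square 13^2 = 169 ≡ 9 (mod 20).
Final value: 13^10 ≡ 9 (mod 20).

Final answer: 9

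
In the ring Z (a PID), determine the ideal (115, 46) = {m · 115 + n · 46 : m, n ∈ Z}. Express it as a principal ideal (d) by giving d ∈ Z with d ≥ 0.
In the PID Z, (a, b) is generated by gcd(a, b). Compute gcd(115, 46) with the extended Euclidean algorithm, tracking rows (r, s, t) with s·115 + t·46 = r:
  row A: (115, 1, 0)   [1·115 + 0·46 = 115]
  row B: (46, 0, 1)   [0·115 + 1·46 = 46]
  115 = 2·46 + 23   → row C = row A − 2·row B = (23, 1, −2)   [check: 1·115 − 2·46 = 23]
  46 = 2·23 + 0   → remainder 0, stop. gcd = 23 (last nonzero row C).
So gcd(115, 46) = 23, with Bézout identity 1·115 − 2·46 = 23. Containment (⊇): the Bézout identity exhibits 23 as an element of (115, 46), giving (23) ⊆ (115, 46). Containment (⊆): since 23 | 115 and 23 | 46 (115 = 23·5, 46 = 23·2), every Z-linear combination of 115 and 46 is divisible by 23, so (115, 46) ⊆ (23). Therefore (115, 46) = (23), d = 23.

Final answer: (115, 46) = (23); d = 23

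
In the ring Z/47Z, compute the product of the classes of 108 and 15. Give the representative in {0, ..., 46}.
Reduce the factors first: 108 ≡ 14 (mod 47), so 108 · 15 ≡ 14 · 15 (mod 47). 14 · 15 = 210. Dividing by 47: 210 = 4·47 + 22. So (108 · 15) mod 47 = 22.

Final answer: 22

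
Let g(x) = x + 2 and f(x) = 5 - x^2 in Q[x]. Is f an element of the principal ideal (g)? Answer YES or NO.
In Q[x] the ideal (g) consists of all multiples of g, so f ∈ (g) iff g | f, i.e. iff the remainder of f on division by g is 0. Divide f by g (g is monic, so eliminate the leading term of the running remainder at each step):
  leading term -x^2: subtract (-x)·g(x) = -x^2 - 2·x, leaving 2·x + 5
  leading term 2·x: subtract (2)·g(x) = 2·x + 4, leaving 1
The remainder r(x) = 1 ≠ 0 (and deg r < deg g), so g ∤ f, i.e. f ∉ (g).

Final answer: NO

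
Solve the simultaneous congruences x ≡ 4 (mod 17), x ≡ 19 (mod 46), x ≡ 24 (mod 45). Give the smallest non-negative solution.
The moduli 17, 46, 45 are pairwise coprime, so by the CRT there is a unique solution mod 17·46·45 = 35190.
Solve by successive substitution. Start with x ≡ 4 (mod 17).
  Combine with x ≡ 19 (mod 46): write x = 4 + 17·t and require 4 + 17·t ≡ 19 (mod 46), i.e. 17·t ≡ 19 − 4 ≡ 15 (mod 46). Since 17^(−1) ≡ 19 (mod 46), t ≡ 19·15 ≡ 9 (mod 46). So x ≡ 4 + 17·9 = 157 (mod 782).
  Combine with x ≡ 24 (mod 45): write x = 157 + 782·t and require 157 + 782·t ≡ 24 (mod 45), i.e. 782·t ≡ 24 − 157 ≡ 2 (mod 45). Since 782^(−1) ≡ 8 (mod 45) (782 ≡ 17 (mod 45)), t ≡ 8·2 ≡ 16 (mod 45). So x ≡ 157 + 782·16 = 12669 (mod 35190).
Unique solution in [0, 35190): x = 12669.

Final answer: x ≡ 12669 (mod 35190); the representative in [0, 35190) is 12669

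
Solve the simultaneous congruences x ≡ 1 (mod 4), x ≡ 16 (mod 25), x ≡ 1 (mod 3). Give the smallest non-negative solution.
x ≡ 241 (mod 300); the representative in [0, 300) is 241

The moduli 4, 25, 3 are pairwise coprime, so by the CRT there is a unique solution mod 4·25·3 = 300.
Solve by successive substitution. Start with x ≡ 1 (mod 4).
  Combine with x ≡ 16 (mod 25): write x = 1 + 4·t and require 1 + 4·t ≡ 16 (mod 25), i.e. 4·t ≡ 16 − 1 ≡ 15 (mod 25). Since 4^(−1) ≡ 19 (mod 25), t ≡ 19·15 ≡ 10 (mod 25). So x ≡ 1 + 4·10 = 41 (mod 100).
  Combine with x ≡ 1 (mod 3): write x = 41 + 100·t and require 41 + 100·t ≡ 1 (mod 3), i.e. 100·t ≡ 1 − 41 ≡ 2 (mod 3). Since 100^(−1) ≡ 1 (mod 3) (100 ≡ 1 (mod 3)), t ≡ 1·2 ≡ 2 (mod 3). So x ≡ 41 + 100·2 = 241 (mod 300).
Unique solution in [0, 300): x = 241.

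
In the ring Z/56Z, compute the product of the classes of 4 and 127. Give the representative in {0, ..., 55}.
Reduce the factors first: 127 ≡ 15 (mod 56), so 4 · 127 ≡ 4 · 15 (mod 56). 4 · 15 = 60. Dividing by 56: 60 = 1·56 + 4. So (4 · 127) mod 56 = 4.

Final answer: 4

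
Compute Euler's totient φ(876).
φ(876) = 288

φ is multiplicative, with φ(p^e) = p^e − p^(e−1). Factorise 876 = 2^2 · 3 · 73. Then
  φ(876) = (2^2 − 2^1) · (3 − 1) · (73 − 1) = 2 · 2 · 72 = 288.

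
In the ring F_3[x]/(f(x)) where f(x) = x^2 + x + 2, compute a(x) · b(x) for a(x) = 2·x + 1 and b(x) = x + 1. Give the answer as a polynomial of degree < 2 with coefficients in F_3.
a · b ≡ x (mod f(x))

Multiply as integer polynomials: a · b = 2·x^2 + 3·x + 1. Reducing coefficients mod 3: a · b ≡ 2·x^2 + 1. Now divide by f(x) = x^2 + x + 2 in F_3[x], eliminating the leading term at each step:
  leading term 2·x^2: subtract (2)·f(x) = 2·x^2 + 2·x + 1, leaving x (coefficients mod 3)
The degree is now < 2, so this is the remainder. Hence a · b ≡ x in F_3[x]/(f).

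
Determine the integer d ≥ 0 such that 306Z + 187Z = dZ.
(306, 187) = (17); d = 17

In the PID Z, (a, b) is generated by gcd(a, b). Compute gcd(306, 187) with the extended Euclidean algorithm, tracking rows (r, s, t) with s·306 + t·187 = r:
  row A: (306, 1, 0)   [1·306 + 0·187 = 306]
  row B: (187, 0, 1)   [0·306 + 1·187 = 187]
  306 = 1·187 + 119   → row C = row A − 1·row B = (119, 1, −1)   [check: 1·306 − 1·187 = 119]
  187 = 1·119 + 68   → row D = row B − 1·row C = (68, −1, 2)   [check: −1·306 + 2·187 = 68]
  119 = 1·68 + 51   → row E = row C − 1·row D = (51, 2, −3)   [check: 2·306 − 3·187 = 51]
  68 = 1·51 + 17   → row F = row D − 1·row E = (17, −3, 5)   [check: −3·306 + 5·187 = 17]
  51 = 3·17 + 0   → remainder 0, stop. gcd = 17 (last nonzero row F).
So gcd(306, 187) = 17, with Bézout identity −3·306 + 5·187 = 17. Containment (⊇): the Bézout identity exhibits 17 as an element of (306, 187), giving (17) ⊆ (306, 187). Containment (⊆): since 17 | 306 and 17 | 187 (306 = 17·18, 187 = 17·11), every Z-linear combination of 306 and 187 is divisible by 17, so (306, 187) ⊆ (17). Therefore (306, 187) = (17), d = 17.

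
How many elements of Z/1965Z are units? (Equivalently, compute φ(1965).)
Z/1965Z has φ(1965) = 1040 units

An element a ∈ Z/1965Z is a unit iff gcd(a, 1965) = 1, so the number of units is φ(1965). φ is multiplicative, with φ(p^e) = p^e − p^(e−1). Factorise 1965 = 3 · 5 · 131. Then
  φ(1965) = (3 − 1) · (5 − 1) · (131 − 1) = 2 · 4 · 130 = 1040.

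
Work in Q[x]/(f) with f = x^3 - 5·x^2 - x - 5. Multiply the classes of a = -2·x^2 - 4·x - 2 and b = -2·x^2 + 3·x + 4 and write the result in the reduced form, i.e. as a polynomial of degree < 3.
First multiply in Q[x] without reducing: a · b = 4·x^4 + 2·x^3 - 16·x^2 - 22·x - 8. Now divide by f(x) = x^3 - 5·x^2 - x - 5, eliminating the leading term at each step:
  leading term 4·x^4: subtract (4·x)·f(x) = 4·x^4 - 20·x^3 - 4·x^2 - 20·x, leaving 22·x^3 - 12·x^2 - 2·x - 8
  leading term 22·x^3: subtract (22)·f(x) = 22·x^3 - 110·x^2 - 22·x - 110, leaving 98·x^2 + 20·x + 102
The degree is now < 3, so this is the remainder. Hence a · b ≡ 98·x^2 + 20·x + 102 in Q[x]/(f).

Final answer: a · b ≡ 98·x^2 + 20·x + 102 (mod f(x))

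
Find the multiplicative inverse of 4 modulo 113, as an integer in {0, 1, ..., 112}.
Apply the extended Euclidean algorithm to (113, 4), tracking rows (r, s, t) with s·113 + t·4 = r. Each division r_prev = q·r_cur + r_new produces the new row as (previous row) − q·(current row):
  row A: (113, 1, 0)   [1·113 + 0·4 = 113]
  row B: (4, 0, 1)   [0·113 + 1·4 = 4]
  113 = 28·4 + 1   → row C = row A − 28·row B = (1, 1, −28)   [check: 1·113 − 28·4 = 1]
  4 = 4·1 + 0   → remainder 0, stop. gcd = 1 (last nonzero row C).
The gcd is 1, so 4 is invertible mod 113. The last nonzero row gives 1·113 − 28·4 = 1, so t = −28. So 4^(−1) ≡ −28 ≡ 85 (mod 113). Verify: 4 · 85 = 340 ≡ 1 (mod 113). ✓

Final answer: 4^(−1) ≡ 85 (mod 113)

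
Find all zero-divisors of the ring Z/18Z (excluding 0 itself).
An element a ∈ Z/18Z (with a ≠ 0) is a zero-divisor iff gcd(a, 18) > 1 (because a is a unit precisely when gcd(a, n) = 1, and in Z/nZ every nonzero, non-unit element is a zero-divisor). Scan a = 1, ..., 17 and keep those with gcd(a, 18) > 1:
  gcd(2, 18) = 2, gcd(3, 18) = 3, gcd(4, 18) = 2, gcd(6, 18) = 6, gcd(8, 18) = 2, gcd(9, 18) = 9, gcd(10, 18) = 2, gcd(12, 18) = 6, gcd(14, 18) = 2, gcd(15, 18) = 3, gcd(16, 18) = 2.
All other a ∈ {1, ..., 17} have gcd(a, 18) = 1 and are units. So the nonzero zero-divisors are exactly the 11 values of a appearing in this scan.

Final answer: nonzero zero-divisors of Z/18Z = {2, 3, 4, 6, 8, 9, 10, 12, 14, 15, 16}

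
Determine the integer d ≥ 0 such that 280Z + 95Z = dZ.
(280, 95) = (5); d = 5

In the PID Z, (a, b) is generated by gcd(a, b). Compute gcd(280, 95) with the extended Euclidean algorithm, tracking rows (r, s, t) with s·280 + t·95 = r:
  row A: (280, 1, 0)   [1·280 + 0·95 = 280]
  row B: (95, 0, 1)   [0·280 + 1·95 = 95]
  280 = 2·95 + 90   → row C = row A − 2·row B = (90, 1, −2)   [check: 1·280 − 2·95 = 90]
  95 = 1·90 + 5   → row D = row B − 1·row C = (5, −1, 3)   [check: −1·280 + 3·95 = 5]
  90 = 18·5 + 0   → remainder 0, stop. gcd = 5 (last nonzero row D).
So gcd(280, 95) = 5, with Bézout identity −1·280 + 3·95 = 5. Containment (⊇): the Bézout identity exhibits 5 as an element of (280, 95), giving (5) ⊆ (280, 95). Containment (⊆): since 5 | 280 and 5 | 95 (280 = 5·56, 95 = 5·19), every Z-linear combination of 280 and 95 is divisible by 5, so (280, 95) ⊆ (5). Therefore (280, 95) = (5), d = 5.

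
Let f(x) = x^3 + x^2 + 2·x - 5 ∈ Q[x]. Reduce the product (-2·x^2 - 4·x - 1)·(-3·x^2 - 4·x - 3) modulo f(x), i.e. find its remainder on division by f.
a · b ≡ -x^2 + 18·x + 73 (mod f(x))

First multiply in Q[x] without reducing: a · b = 6·x^4 + 20·x^3 + 25·x^2 + 16·x + 3. Now divide by f(x) = x^3 + x^2 + 2·x - 5, eliminating the leading term at each step:
  leading term 6·x^4: subtract (6·x)·f(x) = 6·x^4 + 6·x^3 + 12·x^2 - 30·x, leaving 14·x^3 + 13·x^2 + 46·x + 3
  leading term 14·x^3: subtract (14)·f(x) = 14·x^3 + 14·x^2 + 28·x - 70, leaving -x^2 + 18·x + 73
The degree is now < 3, so this is the remainder. Hence a · b ≡ -x^2 + 18·x + 73 in Q[x]/(f).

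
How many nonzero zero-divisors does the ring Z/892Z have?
Z/892Z has 447 nonzero zero-divisors

In Z/892Z each nonzero element is either a unit (gcd with 892 is 1) or a zero-divisor (gcd > 1). The number of units is φ(892): factorise 892 = 2^2 · 223, so φ(892) = (2^2 − 2^1) · (223 − 1) = 2 · 222 = 444. The nonzero elements number 892 − 1 = 891. Hence the nonzero zero-divisors number 891 − 444 = 447.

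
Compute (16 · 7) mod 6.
4

Reduce the factors first: 16 ≡ 4, 7 ≡ 1 (mod 6), so 16 · 7 ≡ 4 · 1 (mod 6). 4 · 1 = 4. Dividing by 6: 4 = 0·6 + 4. So (16 · 7) mod 6 = 4.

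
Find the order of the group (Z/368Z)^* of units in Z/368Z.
(Z/368Z)^* consists of the classes a with gcd(a, 368) = 1, so its order is φ(368). φ is multiplicative, with φ(p^e) = p^e − p^(e−1). Factorise 368 = 2^4 · 23. Then
  φ(368) = (2^4 − 2^3) · (23 − 1) = 8 · 22 = 176.
Thus |(Z/368Z)^*| = 176.

Final answer: |(Z/368Z)^*| = 176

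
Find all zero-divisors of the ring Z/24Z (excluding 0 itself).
An element a ∈ Z/24Z (with a ≠ 0) is a zero-divisor iff gcd(a, 24) > 1 (because a is a unit precisely when gcd(a, n) = 1, and in Z/nZ every nonzero, non-unit element is a zero-divisor). Scan a = 1, ..., 23 and keep those with gcd(a, 24) > 1:
  gcd(2, 24) = 2, gcd(3, 24) = 3, gcd(4, 24) = 4, gcd(6, 24) = 6, gcd(8, 24) = 8, gcd(9, 24) = 3, gcd(10, 24) = 2, gcd(12, 24) = 12, gcd(14, 24) = 2, gcd(15, 24) = 3, gcd(16, 24) = 8, gcd(18, 24) = 6, gcd(20, 24) = 4, gcd(21, 24) = 3, gcd(22, 24) = 2.
All other a ∈ {1, ..., 23} have gcd(a, 24) = 1 and are units. So the nonzero zero-divisors are exactly the 15 values of a appearing in this scan.

Final answer: nonzero zero-divisors of Z/24Z = {2, 3, 4, 6, 8, 9, 10, 12, 14, 15, 16, 18, 20, 21, 22}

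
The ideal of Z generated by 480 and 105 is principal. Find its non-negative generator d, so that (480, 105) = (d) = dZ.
In the PID Z, (a, b) is generated by gcd(a, b). Compute gcd(480, 105) with the extended Euclidean algorithm, tracking rows (r, s, t) with s·480 + t·105 = r:
  row A: (480, 1, 0)   [1·480 + 0·105 = 480]
  row B: (105, 0, 1)   [0·480 + 1·105 = 105]
  480 = 4·105 + 60   → row C = row A − 4·row B = (60, 1, −4)   [check: 1·480 − 4·105 = 60]
  105 = 1·60 + 45   → row D = row B − 1·row C = (45, −1, 5)   [check: −1·480 + 5·105 = 45]
  60 = 1·45 + 15   → row E = row C − 1·row D = (15, 2, −9)   [check: 2·480 − 9·105 = 15]
  45 = 3·15 + 0   → remainder 0, stop. gcd = 15 (last nonzero row E).
So gcd(480, 105) = 15, with Bézout identity 2·480 − 9·105 = 15. Containment (⊇): the Bézout identity exhibits 15 as an element of (480, 105), giving (15) ⊆ (480, 105). Containment (⊆): since 15 | 480 and 15 | 105 (480 = 15·32, 105 = 15·7), every Z-linear combination of 480 and 105 is divisible by 15, so (480, 105) ⊆ (15). Therefore (480, 105) = (15), d = 15.

Final answer: (480, 105) = (15); d = 15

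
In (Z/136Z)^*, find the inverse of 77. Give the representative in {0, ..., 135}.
77^(−1) ≡ 53 (mod 136)

Apply the extended Euclidean algorithm to (136, 77), tracking rows (r, s, t) with s·136 + t·77 = r. Each division r_prev = q·r_cur + r_new produces the new row as (previous row) − q·(current row):
  row A: (136, 1, 0)   [1·136 + 0·77 = 136]
  row B: (77, 0, 1)   [0·136 + 1·77 = 77]
  136 = 1·77 + 59   → row C = row A − 1·row B = (59, 1, −1)   [check: 1·136 − 1·77 = 59]
  77 = 1·59 + 18   → row D = row B − 1·row C = (18, −1, 2)   [check: −1·136 + 2·77 = 18]
  59 = 3·18 + 5   → row E = row C − 3·row D = (5, 4, −7)   [check: 4·136 − 7·77 = 5]
  18 = 3·5 + 3   → row F = row D − 3·row E = (3, −13, 23)   [check: −13·136 + 23·77 = 3]
  5 = 1·3 + 2   → row G = row E − 1·row F = (2, 17, −30)   [check: 17·136 − 30·77 = 2]
  3 = 1·2 + 1   → row H = row F − 1·row G = (1, −30, 53)   [check: −30·136 + 53·77 = 1]
  2 = 2·1 + 0   → remainder 0, stop. gcd = 1 (last nonzero row H).
The gcd is 1, so 77 is invertible mod 136. The last nonzero row gives −30·136 + 53·77 = 1, so t = 53. So 77^(−1) ≡ 53 (mod 136). Verify: 77 · 53 = 4081 ≡ 1 (mod 136). ✓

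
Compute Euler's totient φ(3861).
φ is multiplicative, with φ(p^e) = p^e − p^(e−1). Factorise 3861 = 3^3 · 11 · 13. Then
  φ(3861) = (3^3 − 3^2) · (11 − 1) · (13 − 1) = 18 · 10 · 12 = 2160.

Final answer: φ(3861) = 2160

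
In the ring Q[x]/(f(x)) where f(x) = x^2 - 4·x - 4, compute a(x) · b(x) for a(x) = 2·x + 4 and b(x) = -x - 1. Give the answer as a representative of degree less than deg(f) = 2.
a · b ≡ -14·x - 12 (mod f(x))

First multiply in Q[x] without reducing: a · b = -2·x^2 - 6·x - 4. Now divide by f(x) = x^2 - 4·x - 4, eliminating the leading term at each step:
  leading term -2·x^2: subtract (-2)·f(x) = -2·x^2 + 8·x + 8, leaving -14·x - 12
The degree is now < 2, so this is the remainder. Hence a · b ≡ -14·x - 12 in Q[x]/(f).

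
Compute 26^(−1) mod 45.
26^(−1) ≡ 26 (mod 45)

Apply the extended Euclidean algorithm to (45, 26), tracking rows (r, s, t) with s·45 + t·26 = r. Each division r_prev = q·r_cur + r_new produces the new row as (previous row) − q·(current row):
  row A: (45, 1, 0)   [1·45 + 0·26 = 45]
  row B: (26, 0, 1)   [0·45 + 1·26 = 26]
  45 = 1·26 + 19   → row C = row A − 1·row B = (19, 1, −1)   [check: 1·45 − 1·26 = 19]
  26 = 1·19 + 7   → row D = row B − 1·row C = (7, −1, 2)   [check: −1·45 + 2·26 = 7]
  19 = 2·7 + 5   → row E = row C − 2·row D = (5, 3, −5)   [check: 3·45 − 5·26 = 5]
  7 = 1·5 + 2   → row F = row D − 1·row E = (2, −4, 7)   [check: −4·45 + 7·26 = 2]
  5 = 2·2 + 1   → row G = row E − 2·row F = (1, 11, −19)   [check: 11·45 − 19·26 = 1]
  2 = 2·1 + 0   → remainder 0, stop. gcd = 1 (last nonzero row G).
The gcd is 1, so 26 is invertible mod 45. The last nonzero row gives 11·45 − 19·26 = 1, so t = −19. So 26^(−1) ≡ −19 ≡ 26 (mod 45). Verify: 26 · 26 = 676 ≡ 1 (mod 45). ✓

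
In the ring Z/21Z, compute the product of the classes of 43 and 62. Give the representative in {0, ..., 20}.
20

Reduce the factors first: 43 ≡ 1, 62 ≡ 20 (mod 21), so 43 · 62 ≡ 1 · 20 (mod 21). 1 · 20 = 20. Dividing by 21: 20 = 0·21 + 20. So (43 · 62) mod 21 = 20.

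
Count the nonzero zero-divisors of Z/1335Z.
Z/1335Z has 630 nonzero zero-divisors

In Z/1335Z each nonzero element is either a unit (gcd with 1335 is 1) or a zero-divisor (gcd > 1). The number of units is φ(1335): factorise 1335 = 3 · 5 · 89, so φ(1335) = (3 − 1) · (5 − 1) · (89 − 1) = 2 · 4 · 88 = 704. The nonzero elements number 1335 − 1 = 1334. Hence the nonzero zero-divisors number 1334 − 704 = 630.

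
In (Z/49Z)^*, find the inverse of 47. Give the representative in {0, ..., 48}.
47^(−1) ≡ 24 (mod 49)

Apply the extended Euclidean algorithm to (49, 47), tracking rows (r, s, t) with s·49 + t·47 = r. Each division r_prev = q·r_cur + r_new produces the new row as (previous row) − q·(current row):
  row A: (49, 1, 0)   [1·49 + 0·47 = 49]
  row B: (47, 0, 1)   [0·49 + 1·47 = 47]
  49 = 1·47 + 2   → row C = row A − 1·row B = (2, 1, −1)   [check: 1·49 − 1·47 = 2]
  47 = 23·2 + 1   → row D = row B − 23·row C = (1, −23, 24)   [check: −23·49 + 24·47 = 1]
  2 = 2·1 + 0   → remainder 0, stop. gcd = 1 (last nonzero row D).
The gcd is 1, so 47 is invertible mod 49. The last nonzero row gives −23·49 + 24·47 = 1, so t = 24. So 47^(−1) ≡ 24 (mod 49). Verify: 47 · 24 = 1128 ≡ 1 (mod 49). ✓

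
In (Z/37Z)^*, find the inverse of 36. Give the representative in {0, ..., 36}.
36^(−1) ≡ 36 (mod 37)

Apply the extended Euclidean algorithm to (37, 36), tracking rows (r, s, t) with s·37 + t·36 = r. Each division r_prev = q·r_cur + r_new produces the new row as (previous row) − q·(current row):
  row A: (37, 1, 0)   [1·37 + 0·36 = 37]
  row B: (36, 0, 1)   [0·37 + 1·36 = 36]
  37 = 1·36 + 1   → row C = row A − 1·row B = (1, 1, −1)   [check: 1·37 − 1·36 = 1]
  36 = 36·1 + 0   → remainder 0, stop. gcd = 1 (last nonzero row C).
The gcd is 1, so 36 is invertible mod 37. The last nonzero row gives 1·37 − 1·36 = 1, so t = −1. So 36^(−1) ≡ −1 ≡ 36 (mod 37). Verify: 36 · 36 = 1296 ≡ 1 (mod 37). ✓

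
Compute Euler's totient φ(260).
φ is multiplicative, with φ(p^e) = p^e − p^(e−1). Factorise 260 = 2^2 · 5 · 13. Then
  φ(260) = (2^2 − 2^1) · (5 − 1) · (13 − 1) = 2 · 4 · 12 = 96.

Final answer: φ(260) = 96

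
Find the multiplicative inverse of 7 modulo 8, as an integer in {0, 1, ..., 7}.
7^(−1) ≡ 7 (mod 8)

Apply the extended Euclidean algorithm to (8, 7), tracking rows (r, s, t) with s·8 + t·7 = r. Each division r_prev = q·r_cur + r_new produces the new row as (previous row) − q·(current row):
  row A: (8, 1, 0)   [1·8 + 0·7 = 8]
  row B: (7, 0, 1)   [0·8 + 1·7 = 7]
  8 = 1·7 + 1   → row C = row A − 1·row B = (1, 1, −1)   [check: 1·8 − 1·7 = 1]
  7 = 7·1 + 0   → remainder 0, stop. gcd = 1 (last nonzero row C).
The gcd is 1, so 7 is invertible mod 8. The last nonzero row gives 1·8 − 1·7 = 1, so t = −1. So 7^(−1) ≡ −1 ≡ 7 (mod 8). Verify: 7 · 7 = 49 ≡ 1 (mod 8). ✓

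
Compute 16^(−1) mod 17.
Apply the extended Euclidean algorithm to (17, 16), tracking rows (r, s, t) with s·17 + t·16 = r. Each division r_prev = q·r_cur + r_new produces the new row as (previous row) − q·(current row):
  row A: (17, 1, 0)   [1·17 + 0·16 = 17]
  row B: (16, 0, 1)   [0·17 + 1·16 = 16]
  17 = 1·16 + 1   → row C = row A − 1·row B = (1, 1, −1)   [check: 1·17 − 1·16 = 1]
  16 = 16·1 + 0   → remainder 0, stop. gcd = 1 (last nonzero row C).
The gcd is 1, so 16 is invertible mod 17. The last nonzero row gives 1·17 − 1·16 = 1, so t = −1. So 16^(−1) ≡ −1 ≡ 16 (mod 17). Verify: 16 · 16 = 256 ≡ 1 (mod 17). ✓

Final answer: 16^(−1) ≡ 16 (mod 17)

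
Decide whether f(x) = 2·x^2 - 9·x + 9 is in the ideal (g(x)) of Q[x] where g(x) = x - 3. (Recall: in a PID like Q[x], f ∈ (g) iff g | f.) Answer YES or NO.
In Q[x] the ideal (g) consists of all multiples of g, so f ∈ (g) iff g | f, i.e. iff the remainder of f on division by g is 0. Divide f by g (g is monic, so eliminate the leading term of the running remainder at each step):
  leading term 2·x^2: subtract (2·x)·g(x) = 2·x^2 - 6·x, leaving 9 - 3·x
  leading term -3·x: subtract (-3)·g(x) = 9 - 3·x, leaving 0
The remainder is 0, so f(x) = g(x) · h(x) with h(x) = 2·x - 3. Hence g | f, i.e. f ∈ (g).

Final answer: YES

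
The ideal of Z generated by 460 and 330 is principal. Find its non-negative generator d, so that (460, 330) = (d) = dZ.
In the PID Z, (a, b) is generated by gcd(a, b). Compute gcd(460, 330) with the extended Euclidean algorithm, tracking rows (r, s, t) with s·460 + t·330 = r:
  row A: (460, 1, 0)   [1·460 + 0·330 = 460]
  row B: (330, 0, 1)   [0·460 + 1·330 = 330]
  460 = 1·330 + 130   → row C = row A − 1·row B = (130, 1, −1)   [check: 1·460 − 1·330 = 130]
  330 = 2·130 + 70   → row D = row B − 2·row C = (70, −2, 3)   [check: −2·460 + 3·330 = 70]
  130 = 1·70 + 60   → row E = row C − 1·row D = (60, 3, −4)   [check: 3·460 − 4·330 = 60]
  70 = 1·60 + 10   → row F = row D − 1·row E = (10, −5, 7)   [check: −5·460 + 7·330 = 10]
  60 = 6·10 + 0   → remainder 0, stop. gcd = 10 (last nonzero row F).
So gcd(460, 330) = 10, with Bézout identity −5·460 + 7·330 = 10. Containment (⊇): the Bézout identity exhibits 10 as an element of (460, 330), giving (10) ⊆ (460, 330). Containment (⊆): since 10 | 460 and 10 | 330 (460 = 10·46, 330 = 10·33), every Z-linear combination of 460 and 330 is divisible by 10, so (460, 330) ⊆ (10). Therefore (460, 330) = (10), d = 10.

Final answer: (460, 330) = (10); d = 10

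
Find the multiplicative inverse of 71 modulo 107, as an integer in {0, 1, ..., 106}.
Apply the extended Euclidean algorithm to (107, 71), tracking rows (r, s, t) with s·107 + t·71 = r. Each division r_prev = q·r_cur + r_new produces the new row as (previous row) − q·(current row):
  row A: (107, 1, 0)   [1·107 + 0·71 = 107]
  row B: (71, 0, 1)   [0·107 + 1·71 = 71]
  107 = 1·71 + 36   → row C = row A − 1·row B = (36, 1, −1)   [check: 1·107 − 1·71 = 36]
  71 = 1·36 + 35   → row D = row B − 1·row C = (35, −1, 2)   [check: −1·107 + 2·71 = 35]
  36 = 1·35 + 1   → row E = row C − 1·row D = (1, 2, −3)   [check: 2·107 − 3·71 = 1]
  35 = 35·1 + 0   → remainder 0, stop. gcd = 1 (last nonzero row E).
The gcd is 1, so 71 is invertible mod 107. The last nonzero row gives 2·107 − 3·71 = 1, so t = −3. So 71^(−1) ≡ −3 ≡ 104 (mod 107). Verify: 71 · 104 = 7384 ≡ 1 (mod 107). ✓

Final answer: 71^(−1) ≡ 104 (mod 107)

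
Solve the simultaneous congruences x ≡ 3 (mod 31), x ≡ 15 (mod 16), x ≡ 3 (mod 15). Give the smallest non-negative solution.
The moduli 31, 16, 15 are pairwise coprime, so by the CRT there is a unique solution mod 31·16·15 = 7440.
Solve by successive substitution. Start with x ≡ 3 (mod 31).
  Combine with x ≡ 15 (mod 16): write x = 3 + 31·t and require 3 + 31·t ≡ 15 (mod 16), i.e. 31·t ≡ 15 − 3 ≡ 12 (mod 16). Since 31^(−1) ≡ 15 (mod 16) (31 ≡ 15 (mod 16)), t ≡ 15·12 ≡ 4 (mod 16). So x ≡ 3 + 31·4 = 127 (mod 496).
  Combine with x ≡ 3 (mod 15): write x = 127 + 496·t and require 127 + 496·t ≡ 3 (mod 15), i.e. 496·t ≡ 3 − 127 ≡ 11 (mod 15). Since 496^(−1) ≡ 1 (mod 15) (496 ≡ 1 (mod 15)), t ≡ 1·11 ≡ 11 (mod 15). So x ≡ 127 + 496·11 = 5583 (mod 7440).
Unique solution in [0, 7440): x = 5583.

Final answer: x ≡ 5583 (mod 7440); the representative in [0, 7440) is 5583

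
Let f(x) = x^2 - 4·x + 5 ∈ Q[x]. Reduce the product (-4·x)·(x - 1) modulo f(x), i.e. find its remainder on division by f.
a · b ≡ 20 - 12·x (mod f(x))

First multiply in Q[x] without reducing: a · b = -4·x^2 + 4·x. Now divide by f(x) = x^2 - 4·x + 5, eliminating the leading term at each step:
  leading term -4·x^2: subtract (-4)·f(x) = -4·x^2 + 16·x - 20, leaving 20 - 12·x
The degree is now < 2, so this is the remainder. Hence a · b ≡ 20 - 12·x in Q[x]/(f).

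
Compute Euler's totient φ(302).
φ is multiplicative, with φ(p^e) = p^e − p^(e−1). Factorise 302 = 2 · 151. Then
  φ(302) = (2 − 1) · (151 − 1) = 1 · 150 = 150.

Final answer: φ(302) = 150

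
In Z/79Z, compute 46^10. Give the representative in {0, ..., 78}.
10

Use repeated squaring. Binary(10) = 1010. Walk through the bits of the exponent 10 left-to-right: at each bit after the leading one, square the running value, then multiply by 46 if the bit is 1 (always reducing mod 79):
  bit 1 = 1 (leading): start with 46.
  bit 2 = 0: square 46^2 = 2116 ≡ 62 (mod 79).
  bit 3 = 1: square 62^2 = 3844 ≡ 52; bit is 1, so multiply 52·46 = 2392 ≡ 22 (mod 79).
  bit 4 = 0: square 22^2 = 484 ≡ 10 (mod 79).
Final value: 46^10 ≡ 10 (mod 79).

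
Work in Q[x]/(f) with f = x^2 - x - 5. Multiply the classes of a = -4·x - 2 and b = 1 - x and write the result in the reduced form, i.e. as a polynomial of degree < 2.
First multiply in Q[x] without reducing: a · b = 4·x^2 - 2·x - 2. Now divide by f(x) = x^2 - x - 5, eliminating the leading term at each step:
  leading term 4·x^2: subtract (4)·f(x) = 4·x^2 - 4·x - 20, leaving 2·x + 18
The degree is now < 2, so this is the remainder. Hence a · b ≡ 2·x + 18 in Q[x]/(f).

Final answer: a · b ≡ 2·x + 18 (mod f(x))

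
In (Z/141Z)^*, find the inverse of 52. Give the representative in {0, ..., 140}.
Apply the extended Euclidean algorithm to (141, 52), tracking rows (r, s, t) with s·141 + t·52 = r. Each division r_prev = q·r_cur + r_new produces the new row as (previous row) − q·(current row):
  row A: (141, 1, 0)   [1·141 + 0·52 = 141]
  row B: (52, 0, 1)   [0·141 + 1·52 = 52]
  141 = 2·52 + 37   → row C = row A − 2·row B = (37, 1, −2)   [check: 1·141 − 2·52 = 37]
  52 = 1·37 + 15   → row D = row B − 1·row C = (15, −1, 3)   [check: −1·141 + 3·52 = 15]
  37 = 2·15 + 7   → row E = row C − 2·row D = (7, 3, −8)   [check: 3·141 − 8·52 = 7]
  15 = 2·7 + 1   → row F = row D − 2·row E = (1, −7, 19)   [check: −7·141 + 19·52 = 1]
  7 = 7·1 + 0   → remainder 0, stop. gcd = 1 (last nonzero row F).
The gcd is 1, so 52 is invertible mod 141. The last nonzero row gives −7·141 + 19·52 = 1, so t = 19. So 52^(−1) ≡ 19 (mod 141). Verify: 52 · 19 = 988 ≡ 1 (mod 141). ✓

Final answer: 52^(−1) ≡ 19 (mod 141)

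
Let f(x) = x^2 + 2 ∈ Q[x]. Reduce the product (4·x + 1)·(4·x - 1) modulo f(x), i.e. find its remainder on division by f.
a · b ≡ -33 (mod f(x))

First multiply in Q[x] without reducing: a · b = 16·x^2 - 1. Now divide by f(x) = x^2 + 2, eliminating the leading term at each step:
  leading term 16·x^2: subtract (16)·f(x) = 16·x^2 + 32, leaving -33
The degree is now < 2, so this is the remainder. Hence a · b ≡ -33 in Q[x]/(f).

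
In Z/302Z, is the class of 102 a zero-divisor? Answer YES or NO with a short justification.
gcd(102, 302) = 2 > 1, so 102 is not a unit in Z/302Z. In Z/nZ every nonzero non-unit is a zero-divisor: explicitly, take b = 302/gcd = 151 ≠ 0 (mod 302); then 102·151 = 15402 = 51·302, i.e. 102·151 ≡ 0 (mod 302). So 102 is a zero-divisor.

Final answer: YES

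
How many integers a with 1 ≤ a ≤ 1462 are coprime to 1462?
The number of a ∈ {1, ..., 1462} with gcd(a, 1462) = 1 is by definition Euler's totient φ(1462). φ is multiplicative, with φ(p^e) = p^e − p^(e−1). Factorise 1462 = 2 · 17 · 43. Then
  φ(1462) = (2 − 1) · (17 − 1) · (43 − 1) = 1 · 16 · 42 = 672.
So there are 672 such integers.

Final answer: 672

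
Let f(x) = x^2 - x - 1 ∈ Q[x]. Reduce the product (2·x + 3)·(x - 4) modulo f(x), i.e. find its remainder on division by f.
First multiply in Q[x] without reducing: a · b = 2·x^2 - 5·x - 12. Now divide by f(x) = x^2 - x - 1, eliminating the leading term at each step:
  leading term 2·x^2: subtract (2)·f(x) = 2·x^2 - 2·x - 2, leaving -3·x - 10
The degree is now < 2, so this is the remainder. Hence a · b ≡ -3·x - 10 in Q[x]/(f).

Final answer: a · b ≡ -3·x - 10 (mod f(x))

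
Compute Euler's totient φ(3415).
φ is multiplicative, with φ(p^e) = p^e − p^(e−1). Factorise 3415 = 5 · 683. Then
  φ(3415) = (5 − 1) · (683 − 1) = 4 · 682 = 2728.

Final answer: φ(3415) = 2728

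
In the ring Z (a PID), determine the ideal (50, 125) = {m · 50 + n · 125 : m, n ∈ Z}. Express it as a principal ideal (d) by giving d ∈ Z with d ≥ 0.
In the PID Z, (a, b) is generated by gcd(a, b). Compute gcd(125, 50) with the extended Euclidean algorithm, tracking rows (r, s, t) with s·125 + t·50 = r:
  row A: (125, 1, 0)   [1·125 + 0·50 = 125]
  row B: (50, 0, 1)   [0·125 + 1·50 = 50]
  125 = 2·50 + 25   → row C = row A − 2·row B = (25, 1, −2)   [check: 1·125 − 2·50 = 25]
  50 = 2·25 + 0   → remainder 0, stop. gcd = 25 (last nonzero row C).
So gcd(50, 125) = 25, with Bézout identity 1·125 − 2·50 = 25. Containment (⊇): the Bézout identity exhibits 25 as an element of (50, 125), giving (25) ⊆ (50, 125). Containment (⊆): since 25 | 50 and 25 | 125 (50 = 25·2, 125 = 25·5), every Z-linear combination of 50 and 125 is divisible by 25, so (50, 125) ⊆ (25). Therefore (50, 125) = (25), d = 25.

Final answer: (50, 125) = (25); d = 25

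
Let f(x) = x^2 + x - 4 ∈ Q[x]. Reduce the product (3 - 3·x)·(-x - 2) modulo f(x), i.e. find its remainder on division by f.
First multiply in Q[x] without reducing: a · b = 3·x^2 + 3·x - 6. Now divide by f(x) = x^2 + x - 4, eliminating the leading term at each step:
  leading term 3·x^2: subtract (3)·f(x) = 3·x^2 + 3·x - 12, leaving 6
The degree is now < 2, so this is the remainder. Hence a · b ≡ 6 in Q[x]/(f).

Final answer: a · b ≡ 6 (mod f(x))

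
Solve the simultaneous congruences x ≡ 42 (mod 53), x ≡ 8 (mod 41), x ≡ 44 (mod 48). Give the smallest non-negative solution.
x ≡ 13292 (mod 104304); the representative in [0, 104304) is 13292

The moduli 53, 41, 48 are pairwise coprime, so by the CRT there is a unique solution mod 53·41·48 = 104304.
Solve by successive substitution. Start with x ≡ 42 (mod 53).
  Combine with x ≡ 8 (mod 41): write x = 42 + 53·t and require 42 + 53·t ≡ 8 (mod 41), i.e. 53·t ≡ 8 − 42 ≡ 7 (mod 41). Since 53^(−1) ≡ 24 (mod 41) (53 ≡ 12 (mod 41)), t ≡ 24·7 ≡ 4 (mod 41). So x ≡ 42 + 53·4 = 254 (mod 2173).
  Combine with x ≡ 44 (mod 48): write x = 254 + 2173·t and require 254 + 2173·t ≡ 44 (mod 48), i.e. 2173·t ≡ 44 − 254 ≡ 30 (mod 48). Since 2173^(−1) ≡ 37 (mod 48) (2173 ≡ 13 (mod 48)), t ≡ 37·30 ≡ 6 (mod 48). So x ≡ 254 + 2173·6 = 13292 (mod 104304).
Unique solution in [0, 104304): x = 13292.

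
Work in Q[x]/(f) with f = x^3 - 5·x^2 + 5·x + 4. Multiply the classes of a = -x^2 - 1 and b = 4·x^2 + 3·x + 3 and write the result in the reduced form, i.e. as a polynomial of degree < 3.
First multiply in Q[x] without reducing: a · b = -4·x^4 - 3·x^3 - 7·x^2 - 3·x - 3. Now divide by f(x) = x^3 - 5·x^2 + 5·x + 4, eliminating the leading term at each step:
  leading term -4·x^4: subtract (-4·x)·f(x) = -4·x^4 + 20·x^3 - 20·x^2 - 16·x, leaving -23·x^3 + 13·x^2 + 13·x - 3
  leading term -23·x^3: subtract (-23)·f(x) = -23·x^3 + 115·x^2 - 115·x - 92, leaving -102·x^2 + 128·x + 89
The degree is now < 3, so this is the remainder. Hence a · b ≡ -102·x^2 + 128·x + 89 in Q[x]/(f).

Final answer: a · b ≡ -102·x^2 + 128·x + 89 (mod f(x))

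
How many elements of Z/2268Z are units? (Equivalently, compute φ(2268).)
An element a ∈ Z/2268Z is a unit iff gcd(a, 2268) = 1, so the number of units is φ(2268). φ is multiplicative, with φ(p^e) = p^e − p^(e−1). Factorise 2268 = 2^2 · 3^4 · 7. Then
  φ(2268) = (2^2 − 2^1) · (3^4 − 3^3) · (7 − 1) = 2 · 54 · 6 = 648.

Final answer: Z/2268Z has φ(2268) = 648 units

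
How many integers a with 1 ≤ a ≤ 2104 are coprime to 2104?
The number of a ∈ {1, ..., 2104} with gcd(a, 2104) = 1 is by definition Euler's totient φ(2104). φ is multiplicative, with φ(p^e) = p^e − p^(e−1). Factorise 2104 = 2^3 · 263. Then
  φ(2104) = (2^3 − 2^2) · (263 − 1) = 4 · 262 = 1048.
So there are 1048 such integers.

Final answer: 1048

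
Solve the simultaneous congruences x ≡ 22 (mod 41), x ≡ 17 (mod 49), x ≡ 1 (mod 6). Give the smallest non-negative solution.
x ≡ 4819 (mod 12054); the representative in [0, 12054) is 4819

The moduli 41, 49, 6 are pairwise coprime, so by the CRT there is a unique solution mod 41·49·6 = 12054.
Solve by successive substitution. Start with x ≡ 22 (mod 41).
  Combine with x ≡ 17 (mod 49): write x = 22 + 41·t and require 22 + 41·t ≡ 17 (mod 49), i.e. 41·t ≡ 17 − 22 ≡ 44 (mod 49). Since 41^(−1) ≡ 6 (mod 49), t ≡ 6·44 ≡ 19 (mod 49). So x ≡ 22 + 41·19 = 801 (mod 2009).
  Combine with x ≡ 1 (mod 6): write x = 801 + 2009·t and require 801 + 2009·t ≡ 1 (mod 6), i.e. 2009·t ≡ 1 − 801 ≡ 4 (mod 6). Since 2009^(−1) ≡ 5 (mod 6) (2009 ≡ 5 (mod 6)), t ≡ 5·4 ≡ 2 (mod 6). So x ≡ 801 + 2009·2 = 4819 (mod 12054).
Unique solution in [0, 12054): x = 4819.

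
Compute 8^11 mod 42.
8

Use repeated squaring. Binary(11) = 1011. Walk through the bits of the exponent 11 left-to-right: at each bit after the leading one, square the running value, then multiply by 8 if the bit is 1 (always reducing mod 42):
  bit 1 = 1 (leading): start with 8.
  bit 2 = 0: square 8^2 = 64 ≡ 22 (mod 42).
  bit 3 = 1: square 22^2 = 484 ≡ 22; bit is 1, so multiply 22·8 = 176 ≡ 8 (mod 42).
  bit 4 = 1: square 8^2 = 64 ≡ 22; bit is 1, so multiply 22·8 = 176 ≡ 8 (mod 42).
Final value: 8^11 ≡ 8 (mod 42).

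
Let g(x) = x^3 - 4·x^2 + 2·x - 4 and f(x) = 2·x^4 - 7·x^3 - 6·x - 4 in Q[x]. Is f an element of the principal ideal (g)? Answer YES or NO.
In Q[x] the ideal (g) consists of all multiples of g, so f ∈ (g) iff g | f, i.e. iff the remainder of f on division by g is 0. Divide f by g (g is monic, so eliminate the leading term of the running remainder at each step):
  leading term 2·x^4: subtract (2·x)·g(x) = 2·x^4 - 8·x^3 + 4·x^2 - 8·x, leaving x^3 - 4·x^2 + 2·x - 4
  leading term x^3: subtract (1)·g(x) = x^3 - 4·x^2 + 2·x - 4, leaving 0
The remainder is 0, so f(x) = g(x) · h(x) with h(x) = 2·x + 1. Hence g | f, i.e. f ∈ (g).

Final answer: YES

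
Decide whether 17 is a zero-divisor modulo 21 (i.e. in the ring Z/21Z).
NO

gcd(17, 21) = 1, so 17 is a unit in Z/21Z (it has a multiplicative inverse). A unit cannot be a zero-divisor: if 17·b ≡ 0 then multiplying both sides by 17^(−1) gives b ≡ 0. So 17 is not a zero-divisor.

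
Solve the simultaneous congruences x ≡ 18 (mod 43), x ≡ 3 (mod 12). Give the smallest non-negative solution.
x ≡ 147 (mod 516); the representative in [0, 516) is 147

The moduli 43, 12 are pairwise coprime, so by the CRT there is a unique solution mod 43·12 = 516.
Solve by successive substitution. Start with x ≡ 18 (mod 43).
  Combine with x ≡ 3 (mod 12): write x = 18 + 43·t and require 18 + 43·t ≡ 3 (mod 12), i.e. 43·t ≡ 3 − 18 ≡ 9 (mod 12). Since 43^(−1) ≡ 7 (mod 12) (43 ≡ 7 (mod 12)), t ≡ 7·9 ≡ 3 (mod 12). So x ≡ 18 + 43·3 = 147 (mod 516).
Unique solution in [0, 516): x = 147.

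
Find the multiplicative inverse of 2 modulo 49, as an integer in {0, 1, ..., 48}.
2^(−1) ≡ 25 (mod 49)

Apply the extended Euclidean algorithm to (49, 2), tracking rows (r, s, t) with s·49 + t·2 = r. Each division r_prev = q·r_cur + r_new produces the new row as (previous row) − q·(current row):
  row A: (49, 1, 0)   [1·49 + 0·2 = 49]
  row B: (2, 0, 1)   [0·49 + 1·2 = 2]
  49 = 24·2 + 1   → row C = row A − 24·row B = (1, 1, −24)   [check: 1·49 − 24·2 = 1]
  2 = 2·1 + 0   → remainder 0, stop. gcd = 1 (last nonzero row C).
The gcd is 1, so 2 is invertible mod 49. The last nonzero row gives 1·49 − 24·2 = 1, so t = −24. So 2^(−1) ≡ −24 ≡ 25 (mod 49). Verify: 2 · 25 = 50 ≡ 1 (mod 49). ✓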